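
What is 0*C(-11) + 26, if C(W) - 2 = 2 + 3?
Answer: 26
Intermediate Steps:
C(W) = 7 (C(W) = 2 + (2 + 3) = 2 + 5 = 7)
0*C(-11) + 26 = 0*7 + 26 = 0 + 26 = 26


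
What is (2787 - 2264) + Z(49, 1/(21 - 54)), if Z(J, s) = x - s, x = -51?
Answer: 15577/33 ≈ 472.03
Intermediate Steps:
Z(J, s) = -51 - s
(2787 - 2264) + Z(49, 1/(21 - 54)) = (2787 - 2264) + (-51 - 1/(21 - 54)) = 523 + (-51 - 1/(-33)) = 523 + (-51 - 1*(-1/33)) = 523 + (-51 + 1/33) = 523 - 1682/33 = 15577/33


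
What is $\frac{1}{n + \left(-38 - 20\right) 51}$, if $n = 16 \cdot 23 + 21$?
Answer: $- \frac{1}{2569} \approx -0.00038926$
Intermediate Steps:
$n = 389$ ($n = 368 + 21 = 389$)
$\frac{1}{n + \left(-38 - 20\right) 51} = \frac{1}{389 + \left(-38 - 20\right) 51} = \frac{1}{389 - 2958} = \frac{1}{-2569} = - \frac{1}{2569}$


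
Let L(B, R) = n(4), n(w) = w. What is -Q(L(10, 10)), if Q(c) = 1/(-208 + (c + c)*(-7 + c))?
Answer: 1/232 ≈ 0.0043103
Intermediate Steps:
L(B, R) = 4
Q(c) = 1/(-208 + 2*c*(-7 + c)) (Q(c) = 1/(-208 + (2*c)*(-7 + c)) = 1/(-208 + 2*c*(-7 + c)))
-Q(L(10, 10)) = -1/(2*(-104 + 4² - 7*4)) = -1/(2*(-104 + 16 - 28)) = -1/(2*(-116)) = -(-1)/(2*116) = -1*(-1/232) = 1/232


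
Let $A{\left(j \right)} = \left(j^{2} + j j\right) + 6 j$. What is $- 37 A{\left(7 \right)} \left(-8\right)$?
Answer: $41440$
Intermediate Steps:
$A{\left(j \right)} = 2 j^{2} + 6 j$ ($A{\left(j \right)} = \left(j^{2} + j^{2}\right) + 6 j = 2 j^{2} + 6 j$)
$- 37 A{\left(7 \right)} \left(-8\right) = - 37 \cdot 2 \cdot 7 \left(3 + 7\right) \left(-8\right) = - 37 \cdot 2 \cdot 7 \cdot 10 \left(-8\right) = \left(-37\right) 140 \left(-8\right) = \left(-5180\right) \left(-8\right) = 41440$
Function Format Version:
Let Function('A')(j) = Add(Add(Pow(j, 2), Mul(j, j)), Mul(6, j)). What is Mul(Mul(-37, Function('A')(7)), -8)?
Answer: 41440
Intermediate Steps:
Function('A')(j) = Add(Mul(2, Pow(j, 2)), Mul(6, j)) (Function('A')(j) = Add(Add(Pow(j, 2), Pow(j, 2)), Mul(6, j)) = Add(Mul(2, Pow(j, 2)), Mul(6, j)))
Mul(Mul(-37, Function('A')(7)), -8) = Mul(Mul(-37, Mul(2, 7, Add(3, 7))), -8) = Mul(Mul(-37, Mul(2, 7, 10)), -8) = Mul(Mul(-37, 140), -8) = Mul(-5180, -8) = 41440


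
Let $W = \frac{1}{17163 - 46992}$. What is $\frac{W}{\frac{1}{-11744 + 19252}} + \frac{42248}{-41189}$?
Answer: $- \frac{1569462604}{1228626681} \approx -1.2774$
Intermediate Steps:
$W = - \frac{1}{29829}$ ($W = \frac{1}{-29829} = - \frac{1}{29829} \approx -3.3524 \cdot 10^{-5}$)
$\frac{W}{\frac{1}{-11744 + 19252}} + \frac{42248}{-41189} = - \frac{1}{29829 \frac{1}{-11744 + 19252}} + \frac{42248}{-41189} = - \frac{1}{29829 \cdot \frac{1}{7508}} + 42248 \left(- \frac{1}{41189}\right) = - \frac{\frac{1}{\frac{1}{7508}}}{29829} - \frac{42248}{41189} = \left(- \frac{1}{29829}\right) 7508 - \frac{42248}{41189} = - \frac{7508}{29829} - \frac{42248}{41189} = - \frac{1569462604}{1228626681}$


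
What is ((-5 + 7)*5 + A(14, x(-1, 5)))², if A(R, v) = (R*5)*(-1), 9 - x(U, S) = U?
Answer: 3600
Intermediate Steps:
x(U, S) = 9 - U
A(R, v) = -5*R (A(R, v) = (5*R)*(-1) = -5*R)
((-5 + 7)*5 + A(14, x(-1, 5)))² = ((-5 + 7)*5 - 5*14)² = (2*5 - 70)² = (10 - 70)² = (-60)² = 3600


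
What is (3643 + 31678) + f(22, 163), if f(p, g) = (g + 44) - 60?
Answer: 35468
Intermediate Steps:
f(p, g) = -16 + g (f(p, g) = (44 + g) - 60 = -16 + g)
(3643 + 31678) + f(22, 163) = (3643 + 31678) + (-16 + 163) = 35321 + 147 = 35468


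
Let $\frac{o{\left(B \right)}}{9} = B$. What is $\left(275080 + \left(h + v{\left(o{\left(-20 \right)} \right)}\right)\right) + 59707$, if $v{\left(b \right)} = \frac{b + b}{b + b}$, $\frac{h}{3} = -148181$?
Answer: $-109755$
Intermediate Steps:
$h = -444543$ ($h = 3 \left(-148181\right) = -444543$)
$o{\left(B \right)} = 9 B$
$v{\left(b \right)} = 1$ ($v{\left(b \right)} = \frac{2 b}{2 b} = 2 b \frac{1}{2 b} = 1$)
$\left(275080 + \left(h + v{\left(o{\left(-20 \right)} \right)}\right)\right) + 59707 = \left(275080 + \left(-444543 + 1\right)\right) + 59707 = \left(275080 - 444542\right) + 59707 = -169462 + 59707 = -109755$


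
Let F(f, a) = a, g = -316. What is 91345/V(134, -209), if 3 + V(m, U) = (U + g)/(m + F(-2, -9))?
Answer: -456725/36 ≈ -12687.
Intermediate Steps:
V(m, U) = -3 + (-316 + U)/(-9 + m) (V(m, U) = -3 + (U - 316)/(m - 9) = -3 + (-316 + U)/(-9 + m))
91345/V(134, -209) = 91345/(((-289 - 209 - 3*134)/(-9 + 134))) = 91345/(((-289 - 209 - 402)/125)) = 91345/(((1/125)*(-900))) = 91345/(-36/5) = 91345*(-5/36) = -456725/36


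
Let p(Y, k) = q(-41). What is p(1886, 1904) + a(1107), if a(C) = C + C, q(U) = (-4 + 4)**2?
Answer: 2214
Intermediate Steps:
q(U) = 0 (q(U) = 0**2 = 0)
p(Y, k) = 0
a(C) = 2*C
p(1886, 1904) + a(1107) = 0 + 2*1107 = 0 + 2214 = 2214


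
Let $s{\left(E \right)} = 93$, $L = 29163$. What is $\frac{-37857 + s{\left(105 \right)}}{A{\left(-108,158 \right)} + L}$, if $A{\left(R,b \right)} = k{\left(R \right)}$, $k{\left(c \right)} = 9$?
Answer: $- \frac{3147}{2431} \approx -1.2945$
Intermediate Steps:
$A{\left(R,b \right)} = 9$
$\frac{-37857 + s{\left(105 \right)}}{A{\left(-108,158 \right)} + L} = \frac{-37857 + 93}{9 + 29163} = - \frac{37764}{29172} = \left(-37764\right) \frac{1}{29172} = - \frac{3147}{2431}$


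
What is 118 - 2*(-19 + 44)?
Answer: 68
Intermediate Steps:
118 - 2*(-19 + 44) = 118 - 2*25 = 118 - 50 = 68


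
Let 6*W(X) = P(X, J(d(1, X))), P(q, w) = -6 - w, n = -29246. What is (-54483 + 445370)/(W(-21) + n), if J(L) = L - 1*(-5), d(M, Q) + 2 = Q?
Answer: -390887/29244 ≈ -13.366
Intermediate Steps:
d(M, Q) = -2 + Q
J(L) = 5 + L (J(L) = L + 5 = 5 + L)
W(X) = -3/2 - X/6 (W(X) = (-6 - (5 + (-2 + X)))/6 = (-6 - (3 + X))/6 = (-6 + (-3 - X))/6 = (-9 - X)/6 = -3/2 - X/6)
(-54483 + 445370)/(W(-21) + n) = (-54483 + 445370)/((-3/2 - ⅙*(-21)) - 29246) = 390887/((-3/2 + 7/2) - 29246) = 390887/(2 - 29246) = 390887/(-29244) = 390887*(-1/29244) = -390887/29244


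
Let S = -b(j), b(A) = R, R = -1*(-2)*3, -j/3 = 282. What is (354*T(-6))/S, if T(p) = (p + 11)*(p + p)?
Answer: 3540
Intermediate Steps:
j = -846 (j = -3*282 = -846)
R = 6 (R = 2*3 = 6)
b(A) = 6
S = -6 (S = -1*6 = -6)
T(p) = 2*p*(11 + p) (T(p) = (11 + p)*(2*p) = 2*p*(11 + p))
(354*T(-6))/S = (354*(2*(-6)*(11 - 6)))/(-6) = (354*(2*(-6)*5))*(-1/6) = (354*(-60))*(-1/6) = -21240*(-1/6) = 3540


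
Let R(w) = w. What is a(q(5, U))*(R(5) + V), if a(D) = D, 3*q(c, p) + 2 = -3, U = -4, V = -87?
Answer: 410/3 ≈ 136.67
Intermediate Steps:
q(c, p) = -5/3 (q(c, p) = -⅔ + (⅓)*(-3) = -⅔ - 1 = -5/3)
a(q(5, U))*(R(5) + V) = -5*(5 - 87)/3 = -5/3*(-82) = 410/3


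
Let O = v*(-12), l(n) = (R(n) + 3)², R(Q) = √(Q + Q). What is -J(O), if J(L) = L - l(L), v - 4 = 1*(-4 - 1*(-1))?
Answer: -3 + 12*I*√6 ≈ -3.0 + 29.394*I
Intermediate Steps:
R(Q) = √2*√Q (R(Q) = √(2*Q) = √2*√Q)
l(n) = (3 + √2*√n)² (l(n) = (√2*√n + 3)² = (3 + √2*√n)²)
v = 1 (v = 4 + 1*(-4 - 1*(-1)) = 4 + 1*(-4 + 1) = 4 + 1*(-3) = 4 - 3 = 1)
O = -12 (O = 1*(-12) = -12)
J(L) = L - (3 + √2*√L)²
-J(O) = -(-12 - (3 + √2*√(-12))²) = -(-12 - (3 + √2*(2*I*√3))²) = -(-12 - (3 + 2*I*√6)²) = 12 + (3 + 2*I*√6)²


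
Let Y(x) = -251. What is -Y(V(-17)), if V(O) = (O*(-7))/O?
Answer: 251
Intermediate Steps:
V(O) = -7 (V(O) = (-7*O)/O = -7)
-Y(V(-17)) = -1*(-251) = 251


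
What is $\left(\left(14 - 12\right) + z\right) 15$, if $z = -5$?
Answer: $-45$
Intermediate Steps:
$\left(\left(14 - 12\right) + z\right) 15 = \left(\left(14 - 12\right) - 5\right) 15 = \left(2 - 5\right) 15 = \left(-3\right) 15 = -45$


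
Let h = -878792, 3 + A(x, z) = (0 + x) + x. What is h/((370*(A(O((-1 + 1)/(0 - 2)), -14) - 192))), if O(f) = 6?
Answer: 439396/33855 ≈ 12.979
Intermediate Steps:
A(x, z) = -3 + 2*x (A(x, z) = -3 + ((0 + x) + x) = -3 + (x + x) = -3 + 2*x)
h/((370*(A(O((-1 + 1)/(0 - 2)), -14) - 192))) = -878792*1/(370*((-3 + 2*6) - 192)) = -878792*1/(370*((-3 + 12) - 192)) = -878792*1/(370*(9 - 192)) = -878792/(370*(-183)) = -878792/(-67710) = -878792*(-1/67710) = 439396/33855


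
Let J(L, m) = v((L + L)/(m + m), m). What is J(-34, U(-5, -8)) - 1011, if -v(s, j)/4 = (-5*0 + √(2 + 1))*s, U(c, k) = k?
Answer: -1011 - 17*√3 ≈ -1040.4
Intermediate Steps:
v(s, j) = -4*s*√3 (v(s, j) = -4*(-5*0 + √(2 + 1))*s = -4*(0 + √3)*s = -4*√3*s = -4*s*√3)
J(L, m) = -4*L*√3/m (J(L, m) = -4*(L + L)/(m + m)*√3 = -4*(2*L)/((2*m))*√3 = -4*(2*L)*(1/(2*m))*√3 = -4*L/m*√3 = -4*L*√3/m)
J(-34, U(-5, -8)) - 1011 = -4*(-34)*√3/(-8) - 1011 = -4*(-34)*√3*(-⅛) - 1011 = -17*√3 - 1011 = -1011 - 17*√3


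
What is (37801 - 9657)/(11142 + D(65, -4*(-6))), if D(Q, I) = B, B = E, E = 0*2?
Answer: 14072/5571 ≈ 2.5259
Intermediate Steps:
E = 0
B = 0
D(Q, I) = 0
(37801 - 9657)/(11142 + D(65, -4*(-6))) = (37801 - 9657)/(11142 + 0) = 28144/11142 = 28144*(1/11142) = 14072/5571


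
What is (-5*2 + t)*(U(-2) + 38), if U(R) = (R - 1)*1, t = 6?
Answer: -140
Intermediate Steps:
U(R) = -1 + R (U(R) = (-1 + R)*1 = -1 + R)
(-5*2 + t)*(U(-2) + 38) = (-5*2 + 6)*((-1 - 2) + 38) = (-10 + 6)*(-3 + 38) = -4*35 = -140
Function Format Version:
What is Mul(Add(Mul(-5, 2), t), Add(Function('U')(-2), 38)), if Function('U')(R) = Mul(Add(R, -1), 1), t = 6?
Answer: -140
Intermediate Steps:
Function('U')(R) = Add(-1, R) (Function('U')(R) = Mul(Add(-1, R), 1) = Add(-1, R))
Mul(Add(Mul(-5, 2), t), Add(Function('U')(-2), 38)) = Mul(Add(Mul(-5, 2), 6), Add(Add(-1, -2), 38)) = Mul(Add(-10, 6), Add(-3, 38)) = Mul(-4, 35) = -140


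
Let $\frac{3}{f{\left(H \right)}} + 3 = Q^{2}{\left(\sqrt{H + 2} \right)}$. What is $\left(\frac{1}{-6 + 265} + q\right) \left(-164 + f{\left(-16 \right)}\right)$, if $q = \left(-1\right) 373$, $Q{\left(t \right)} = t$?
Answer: $\frac{269627346}{4403} \approx 61237.0$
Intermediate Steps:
$q = -373$
$f{\left(H \right)} = \frac{3}{-1 + H}$ ($f{\left(H \right)} = \frac{3}{-3 + \left(\sqrt{H + 2}\right)^{2}} = \frac{3}{-3 + \left(\sqrt{2 + H}\right)^{2}} = \frac{3}{-3 + \left(2 + H\right)} = \frac{3}{-1 + H}$)
$\left(\frac{1}{-6 + 265} + q\right) \left(-164 + f{\left(-16 \right)}\right) = \left(\frac{1}{-6 + 265} - 373\right) \left(-164 + \frac{3}{-1 - 16}\right) = \left(\frac{1}{259} - 373\right) \left(-164 + \frac{3}{-17}\right) = \left(\frac{1}{259} - 373\right) \left(-164 + 3 \left(- \frac{1}{17}\right)\right) = - \frac{96606 \left(-164 - \frac{3}{17}\right)}{259} = \left(- \frac{96606}{259}\right) \left(- \frac{2791}{17}\right) = \frac{269627346}{4403}$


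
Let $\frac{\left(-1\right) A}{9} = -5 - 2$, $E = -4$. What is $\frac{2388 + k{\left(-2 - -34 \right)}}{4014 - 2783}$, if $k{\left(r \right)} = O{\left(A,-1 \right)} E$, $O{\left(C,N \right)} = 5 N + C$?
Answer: $\frac{2156}{1231} \approx 1.7514$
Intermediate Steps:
$A = 63$ ($A = - 9 \left(-5 - 2\right) = \left(-9\right) \left(-7\right) = 63$)
$O{\left(C,N \right)} = C + 5 N$
$k{\left(r \right)} = -232$ ($k{\left(r \right)} = \left(63 + 5 \left(-1\right)\right) \left(-4\right) = \left(63 - 5\right) \left(-4\right) = 58 \left(-4\right) = -232$)
$\frac{2388 + k{\left(-2 - -34 \right)}}{4014 - 2783} = \frac{2388 - 232}{4014 - 2783} = \frac{2156}{1231}$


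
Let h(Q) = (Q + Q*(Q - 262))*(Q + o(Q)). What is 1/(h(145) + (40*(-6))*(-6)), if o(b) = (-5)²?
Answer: -1/2857960 ≈ -3.4990e-7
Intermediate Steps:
o(b) = 25
h(Q) = (25 + Q)*(Q + Q*(-262 + Q)) (h(Q) = (Q + Q*(Q - 262))*(Q + 25) = (Q + Q*(-262 + Q))*(25 + Q) = (25 + Q)*(Q + Q*(-262 + Q)))
1/(h(145) + (40*(-6))*(-6)) = 1/(145*(-6525 + 145² - 236*145) + (40*(-6))*(-6)) = 1/(145*(-6525 + 21025 - 34220) - 240*(-6)) = 1/(145*(-19720) + 1440) = 1/(-2859400 + 1440) = 1/(-2857960) = -1/2857960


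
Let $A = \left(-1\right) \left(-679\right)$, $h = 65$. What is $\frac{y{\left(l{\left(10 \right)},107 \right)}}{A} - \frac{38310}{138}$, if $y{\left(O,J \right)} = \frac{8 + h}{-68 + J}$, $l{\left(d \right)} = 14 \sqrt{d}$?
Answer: $- \frac{169079506}{609063} \approx -277.61$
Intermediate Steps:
$y{\left(O,J \right)} = \frac{73}{-68 + J}$ ($y{\left(O,J \right)} = \frac{8 + 65}{-68 + J} = \frac{73}{-68 + J}$)
$A = 679$
$\frac{y{\left(l{\left(10 \right)},107 \right)}}{A} - \frac{38310}{138} = \frac{73 \frac{1}{-68 + 107}}{679} - \frac{38310}{138} = \frac{73}{39} \cdot \frac{1}{679} - \frac{6385}{23} = \frac{73}{26481} - \frac{6385}{23} = - \frac{169079506}{609063}$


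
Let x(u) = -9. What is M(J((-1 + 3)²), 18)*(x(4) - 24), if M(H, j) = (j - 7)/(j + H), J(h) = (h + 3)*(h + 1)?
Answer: -363/53 ≈ -6.8491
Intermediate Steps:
J(h) = (1 + h)*(3 + h) (J(h) = (3 + h)*(1 + h) = (1 + h)*(3 + h))
M(H, j) = (-7 + j)/(H + j)
M(J((-1 + 3)²), 18)*(x(4) - 24) = ((-7 + 18)/((3 + ((-1 + 3)²)² + 4*(-1 + 3)²) + 18))*(-9 - 24) = (11/((3 + (2²)² + 4*2²) + 18))*(-33) = (11/((3 + 4² + 4*4) + 18))*(-33) = (11/((3 + 16 + 16) + 18))*(-33) = (11/(35 + 18))*(-33) = (11/53)*(-33) = -363/53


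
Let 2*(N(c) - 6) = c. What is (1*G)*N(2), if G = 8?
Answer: 56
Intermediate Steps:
N(c) = 6 + c/2
(1*G)*N(2) = (1*8)*(6 + (½)*2) = 8*(6 + 1) = 8*7 = 56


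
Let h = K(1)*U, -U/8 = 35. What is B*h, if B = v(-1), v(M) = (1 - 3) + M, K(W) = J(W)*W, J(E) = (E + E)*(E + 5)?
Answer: 10080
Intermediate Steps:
J(E) = 2*E*(5 + E) (J(E) = (2*E)*(5 + E) = 2*E*(5 + E))
K(W) = 2*W**2*(5 + W) (K(W) = (2*W*(5 + W))*W = 2*W**2*(5 + W))
v(M) = -2 + M
U = -280 (U = -8*35 = -280)
h = -3360 (h = (2*1**2*(5 + 1))*(-280) = (2*1*6)*(-280) = 12*(-280) = -3360)
B = -3 (B = -2 - 1 = -3)
B*h = -3*(-3360) = 10080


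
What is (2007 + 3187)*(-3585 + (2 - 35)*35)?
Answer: -24619560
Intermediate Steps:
(2007 + 3187)*(-3585 + (2 - 35)*35) = 5194*(-3585 - 33*35) = 5194*(-3585 - 1155) = 5194*(-4740) = -24619560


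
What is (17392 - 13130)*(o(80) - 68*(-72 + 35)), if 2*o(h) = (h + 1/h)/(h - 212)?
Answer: 113223266989/10560 ≈ 1.0722e+7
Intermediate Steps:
o(h) = (h + 1/h)/(2*(-212 + h)) (o(h) = ((h + 1/h)/(h - 212))/2 = ((h + 1/h)/(-212 + h))/2 = (h + 1/h)/(2*(-212 + h)))
(17392 - 13130)*(o(80) - 68*(-72 + 35)) = (17392 - 13130)*((½)*(1 + 80²)/(80*(-212 + 80)) - 68*(-72 + 35)) = 4262*((½)*(1/80)*(1 + 6400)/(-132) - 68*(-37)) = 4262*((½)*(1/80)*(-1/132)*6401 + 2516) = 4262*(-6401/21120 + 2516) = 4262*(53131519/21120) = 113223266989/10560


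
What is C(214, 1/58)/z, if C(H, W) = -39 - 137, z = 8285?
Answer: -176/8285 ≈ -0.021243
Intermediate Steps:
C(H, W) = -176
C(214, 1/58)/z = -176/8285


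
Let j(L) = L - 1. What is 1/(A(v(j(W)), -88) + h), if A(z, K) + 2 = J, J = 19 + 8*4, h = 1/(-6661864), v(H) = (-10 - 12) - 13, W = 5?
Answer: 6661864/326431335 ≈ 0.020408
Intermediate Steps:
j(L) = -1 + L
v(H) = -35 (v(H) = -22 - 13 = -35)
h = -1/6661864 ≈ -1.5011e-7
J = 51 (J = 19 + 32 = 51)
A(z, K) = 49 (A(z, K) = -2 + 51 = 49)
1/(A(v(j(W)), -88) + h) = 1/(49 - 1/6661864) = 1/(326431335/6661864) = 6661864/326431335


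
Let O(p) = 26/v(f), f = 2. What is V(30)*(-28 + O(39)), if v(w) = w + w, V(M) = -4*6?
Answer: 516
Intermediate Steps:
V(M) = -24
v(w) = 2*w
O(p) = 13/2 (O(p) = 26/((2*2)) = 26/4 = 26*(¼) = 13/2)
V(30)*(-28 + O(39)) = -24*(-28 + 13/2) = -24*(-43/2) = 516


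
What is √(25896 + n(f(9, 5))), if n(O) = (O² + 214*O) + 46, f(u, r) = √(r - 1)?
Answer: √26374 ≈ 162.40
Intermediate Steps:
f(u, r) = √(-1 + r)
n(O) = 46 + O² + 214*O
√(25896 + n(f(9, 5))) = √(25896 + (46 + (√(-1 + 5))² + 214*√(-1 + 5))) = √(25896 + (46 + (√4)² + 214*√4)) = √(25896 + (46 + 2² + 214*2)) = √(25896 + (46 + 4 + 428)) = √(25896 + 478) = √26374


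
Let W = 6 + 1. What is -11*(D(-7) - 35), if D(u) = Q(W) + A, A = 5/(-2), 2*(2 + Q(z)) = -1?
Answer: 440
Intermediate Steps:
W = 7
Q(z) = -5/2 (Q(z) = -2 + (½)*(-1) = -2 - ½ = -5/2)
A = -5/2 (A = 5*(-½) = -5/2 ≈ -2.5000)
D(u) = -5 (D(u) = -5/2 - 5/2 = -5)
-11*(D(-7) - 35) = -11*(-5 - 35) = -11*(-40) = 440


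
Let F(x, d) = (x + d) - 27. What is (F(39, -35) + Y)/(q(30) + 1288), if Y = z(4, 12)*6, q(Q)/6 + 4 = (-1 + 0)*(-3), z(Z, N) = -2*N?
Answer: -167/1282 ≈ -0.13027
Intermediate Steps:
q(Q) = -6 (q(Q) = -24 + 6*((-1 + 0)*(-3)) = -24 + 6*(-1*(-3)) = -24 + 6*3 = -24 + 18 = -6)
Y = -144 (Y = -2*12*6 = -24*6 = -144)
F(x, d) = -27 + d + x (F(x, d) = (d + x) - 27 = -27 + d + x)
(F(39, -35) + Y)/(q(30) + 1288) = ((-27 - 35 + 39) - 144)/(-6 + 1288) = (-23 - 144)/1282 = -167*1/1282 = -167/1282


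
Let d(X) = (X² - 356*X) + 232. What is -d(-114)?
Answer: -53812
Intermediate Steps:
d(X) = 232 + X² - 356*X
-d(-114) = -(232 + (-114)² - 356*(-114)) = -(232 + 12996 + 40584) = -1*53812 = -53812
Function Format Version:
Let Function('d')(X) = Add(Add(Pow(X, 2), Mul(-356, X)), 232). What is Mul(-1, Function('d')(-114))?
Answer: -53812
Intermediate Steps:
Function('d')(X) = Add(232, Pow(X, 2), Mul(-356, X))
Mul(-1, Function('d')(-114)) = Mul(-1, Add(232, Pow(-114, 2), Mul(-356, -114))) = Mul(-1, Add(232, 12996, 40584)) = Mul(-1, 53812) = -53812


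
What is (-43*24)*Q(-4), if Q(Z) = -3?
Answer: 3096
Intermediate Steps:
(-43*24)*Q(-4) = -43*24*(-3) = -1032*(-3) = 3096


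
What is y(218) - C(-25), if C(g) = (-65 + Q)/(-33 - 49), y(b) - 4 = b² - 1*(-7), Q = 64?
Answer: 3897869/82 ≈ 47535.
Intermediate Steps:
y(b) = 11 + b² (y(b) = 4 + (b² - 1*(-7)) = 4 + (b² + 7) = 4 + (7 + b²) = 11 + b²)
C(g) = 1/82 (C(g) = (-65 + 64)/(-33 - 49) = -1/(-82) = -1*(-1/82) = 1/82)
y(218) - C(-25) = (11 + 218²) - 1*1/82 = (11 + 47524) - 1/82 = 47535 - 1/82 = 3897869/82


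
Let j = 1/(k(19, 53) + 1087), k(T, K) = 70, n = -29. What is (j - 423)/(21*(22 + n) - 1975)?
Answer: 244705/1227577 ≈ 0.19934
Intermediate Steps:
j = 1/1157 (j = 1/(70 + 1087) = 1/1157 ≈ 0.00086430)
(j - 423)/(21*(22 + n) - 1975) = (1/1157 - 423)/(21*(22 - 29) - 1975) = -489410/(1157*(21*(-7) - 1975)) = -489410/(1157*(-147 - 1975)) = -489410/1157/(-2122) = -489410/1157*(-1/2122) = 244705/1227577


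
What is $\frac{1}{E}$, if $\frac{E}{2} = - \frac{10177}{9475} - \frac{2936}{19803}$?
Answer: $- \frac{187633425}{458707462} \approx -0.40905$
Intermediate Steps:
$E = - \frac{458707462}{187633425}$ ($E = 2 \left(- \frac{10177}{9475} - \frac{2936}{19803}\right) = 2 \left(- \frac{229353731}{187633425}\right) = - \frac{458707462}{187633425} \approx -2.4447$)
$\frac{1}{E} = \frac{1}{- \frac{458707462}{187633425}} = - \frac{187633425}{458707462}$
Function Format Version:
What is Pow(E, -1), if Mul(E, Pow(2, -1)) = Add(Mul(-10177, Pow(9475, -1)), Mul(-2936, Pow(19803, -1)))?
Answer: Rational(-187633425, 458707462) ≈ -0.40905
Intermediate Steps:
E = Rational(-458707462, 187633425) (E = Mul(2, Add(Mul(-10177, Pow(9475, -1)), Mul(-2936, Pow(19803, -1)))) = Mul(2, Add(Mul(-10177, Rational(1, 9475)), Mul(-2936, Rational(1, 19803)))) = Mul(2, Add(Rational(-10177, 9475), Rational(-2936, 19803))) = Mul(2, Rational(-229353731, 187633425)) = Rational(-458707462, 187633425) ≈ -2.4447)
Pow(E, -1) = Pow(Rational(-458707462, 187633425), -1) = Rational(-187633425, 458707462)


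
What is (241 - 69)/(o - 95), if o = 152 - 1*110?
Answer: -172/53 ≈ -3.2453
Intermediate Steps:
o = 42 (o = 152 - 110 = 42)
(241 - 69)/(o - 95) = (241 - 69)/(42 - 95) = 172/(-53) = 172*(-1/53) = -172/53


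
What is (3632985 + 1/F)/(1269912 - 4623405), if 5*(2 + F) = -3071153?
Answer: -11157489111550/10299123622359 ≈ -1.0833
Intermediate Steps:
F = -3071163/5 (F = -2 + (⅕)*(-3071153) = -2 - 3071153/5 = -3071163/5 ≈ -6.1423e+5)
(3632985 + 1/F)/(1269912 - 4623405) = (3632985 + 1/(-3071163/5))/(1269912 - 4623405) = (3632985 - 5/3071163)/(-3353493) = (11157489111550/3071163)*(-1/3353493) = -11157489111550/10299123622359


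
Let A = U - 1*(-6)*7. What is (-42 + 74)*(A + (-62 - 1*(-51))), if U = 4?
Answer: 1120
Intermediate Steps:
A = 46 (A = 4 - 1*(-6)*7 = 4 + 6*7 = 4 + 42 = 46)
(-42 + 74)*(A + (-62 - 1*(-51))) = (-42 + 74)*(46 + (-62 - 1*(-51))) = 32*(46 + (-62 + 51)) = 32*(46 - 11) = 32*35 = 1120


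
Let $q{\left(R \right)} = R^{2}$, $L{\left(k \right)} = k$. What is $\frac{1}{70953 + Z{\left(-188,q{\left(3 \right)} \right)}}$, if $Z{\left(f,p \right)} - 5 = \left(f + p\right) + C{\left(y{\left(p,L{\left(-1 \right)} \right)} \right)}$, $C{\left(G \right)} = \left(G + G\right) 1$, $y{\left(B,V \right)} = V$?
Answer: $\frac{1}{70777} \approx 1.4129 \cdot 10^{-5}$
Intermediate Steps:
$C{\left(G \right)} = 2 G$ ($C{\left(G \right)} = 2 G 1 = 2 G$)
$Z{\left(f,p \right)} = 3 + f + p$ ($Z{\left(f,p \right)} = 5 + \left(\left(f + p\right) + 2 \left(-1\right)\right) = 5 - \left(2 - f - p\right) = 5 + \left(-2 + f + p\right) = 3 + f + p$)
$\frac{1}{70953 + Z{\left(-188,q{\left(3 \right)} \right)}} = \frac{1}{70953 + \left(3 - 188 + 3^{2}\right)} = \frac{1}{70953 + \left(3 - 188 + 9\right)} = \frac{1}{70953 - 176} = \frac{1}{70777}$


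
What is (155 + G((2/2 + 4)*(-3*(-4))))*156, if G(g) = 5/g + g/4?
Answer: 26533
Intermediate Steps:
G(g) = 5/g + g/4 (G(g) = 5/g + g*(1/4) = 5/g + g/4)
(155 + G((2/2 + 4)*(-3*(-4))))*156 = (155 + (5/(((2/2 + 4)*(-3*(-4)))) + ((2/2 + 4)*(-3*(-4)))/4))*156 = (155 + (5/(((2*(1/2) + 4)*12)) + ((2*(1/2) + 4)*12)/4))*156 = (155 + (5/(((1 + 4)*12)) + ((1 + 4)*12)/4))*156 = (155 + (5/((5*12)) + (5*12)/4))*156 = (155 + (5/60 + (1/4)*60))*156 = (155 + (5*(1/60) + 15))*156 = (155 + (1/12 + 15))*156 = (155 + 181/12)*156 = (2041/12)*156 = 26533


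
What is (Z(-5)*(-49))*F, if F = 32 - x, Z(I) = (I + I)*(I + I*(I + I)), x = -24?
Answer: 1234800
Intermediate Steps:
Z(I) = 2*I*(I + 2*I²) (Z(I) = (2*I)*(I + I*(2*I)) = (2*I)*(I + 2*I²) = 2*I*(I + 2*I²))
F = 56 (F = 32 - 1*(-24) = 32 + 24 = 56)
(Z(-5)*(-49))*F = (((-5)²*(2 + 4*(-5)))*(-49))*56 = ((25*(2 - 20))*(-49))*56 = ((25*(-18))*(-49))*56 = -450*(-49)*56 = 22050*56 = 1234800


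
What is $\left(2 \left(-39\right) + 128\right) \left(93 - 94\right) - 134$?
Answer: $-184$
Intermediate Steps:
$\left(2 \left(-39\right) + 128\right) \left(93 - 94\right) - 134 = \left(-78 + 128\right) \left(-1\right) - 134 = 50 \left(-1\right) - 134 = -50 - 134 = -184$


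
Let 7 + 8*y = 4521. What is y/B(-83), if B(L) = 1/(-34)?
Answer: -38369/2 ≈ -19185.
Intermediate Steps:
y = 2257/4 (y = -7/8 + (⅛)*4521 = -7/8 + 4521/8 = 2257/4 ≈ 564.25)
B(L) = -1/34
y/B(-83) = 2257/(4*(-1/34)) = (2257/4)*(-34) = -38369/2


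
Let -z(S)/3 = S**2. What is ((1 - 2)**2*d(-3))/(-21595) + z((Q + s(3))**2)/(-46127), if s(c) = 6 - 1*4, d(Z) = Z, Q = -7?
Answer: 40629006/996112565 ≈ 0.040788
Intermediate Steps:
s(c) = 2 (s(c) = 6 - 4 = 2)
z(S) = -3*S**2
((1 - 2)**2*d(-3))/(-21595) + z((Q + s(3))**2)/(-46127) = ((1 - 2)**2*(-3))/(-21595) - 3*(-7 + 2)**4/(-46127) = ((-1)**2*(-3))*(-1/21595) - 3*((-5)**2)**2*(-1/46127) = (1*(-3))*(-1/21595) - 3*25**2*(-1/46127) = -3*(-1/21595) - 3*625*(-1/46127) = 3/21595 - 1875*(-1/46127) = 3/21595 + 1875/46127 = 40629006/996112565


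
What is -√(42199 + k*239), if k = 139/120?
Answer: -√152913030/60 ≈ -206.10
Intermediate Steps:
k = 139/120 (k = 139*(1/120) = 139/120 ≈ 1.1583)
-√(42199 + k*239) = -√(42199 + (139/120)*239) = -√(42199 + 33221/120) = -√(5097101/120) = -√152913030/60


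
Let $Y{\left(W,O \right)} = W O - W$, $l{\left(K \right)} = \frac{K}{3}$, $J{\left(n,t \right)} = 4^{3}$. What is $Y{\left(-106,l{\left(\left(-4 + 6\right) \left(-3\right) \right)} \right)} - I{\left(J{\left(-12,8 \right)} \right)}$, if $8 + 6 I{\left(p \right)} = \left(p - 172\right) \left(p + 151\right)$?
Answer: $\frac{12568}{3} \approx 4189.3$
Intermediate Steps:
$J{\left(n,t \right)} = 64$
$l{\left(K \right)} = \frac{K}{3}$ ($l{\left(K \right)} = K \frac{1}{3} = \frac{K}{3}$)
$I{\left(p \right)} = - \frac{4}{3} + \frac{\left(-172 + p\right) \left(151 + p\right)}{6}$ ($I{\left(p \right)} = - \frac{4}{3} + \frac{\left(p - 172\right) \left(p + 151\right)}{6} = - \frac{4}{3} + \frac{\left(-172 + p\right) \left(151 + p\right)}{6}$)
$Y{\left(W,O \right)} = - W + O W$ ($Y{\left(W,O \right)} = O W - W = - W + O W$)
$Y{\left(-106,l{\left(\left(-4 + 6\right) \left(-3\right) \right)} \right)} - I{\left(J{\left(-12,8 \right)} \right)} = - 106 \left(-1 + \frac{\left(-4 + 6\right) \left(-3\right)}{3}\right) - \left(-4330 - 224 + \frac{64^{2}}{6}\right) = - 106 \left(-1 + \frac{2 \left(-3\right)}{3}\right) - \left(-4330 - 224 + \frac{1}{6} \cdot 4096\right) = - 106 \left(-1 + \frac{1}{3} \left(-6\right)\right) - \left(-4330 - 224 + \frac{2048}{3}\right) = - 106 \left(-1 - 2\right) - - \frac{11614}{3} = \left(-106\right) \left(-3\right) + \frac{11614}{3} = 318 + \frac{11614}{3} = \frac{12568}{3}$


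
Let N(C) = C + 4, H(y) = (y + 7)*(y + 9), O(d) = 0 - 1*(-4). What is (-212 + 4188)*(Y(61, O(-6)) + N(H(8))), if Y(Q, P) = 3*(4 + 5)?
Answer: 1137136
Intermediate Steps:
O(d) = 4 (O(d) = 0 + 4 = 4)
H(y) = (7 + y)*(9 + y)
Y(Q, P) = 27 (Y(Q, P) = 3*9 = 27)
N(C) = 4 + C
(-212 + 4188)*(Y(61, O(-6)) + N(H(8))) = (-212 + 4188)*(27 + (4 + (63 + 8**2 + 16*8))) = 3976*(27 + (4 + (63 + 64 + 128))) = 3976*(27 + (4 + 255)) = 3976*(27 + 259) = 3976*286 = 1137136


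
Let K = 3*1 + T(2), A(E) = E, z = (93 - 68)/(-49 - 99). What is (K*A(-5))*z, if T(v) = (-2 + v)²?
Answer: 375/148 ≈ 2.5338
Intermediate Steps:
z = -25/148 (z = 25/(-148) = 25*(-1/148) = -25/148 ≈ -0.16892)
K = 3 (K = 3*1 + (-2 + 2)² = 3 + 0² = 3 + 0 = 3)
(K*A(-5))*z = (3*(-5))*(-25/148) = -15*(-25/148) = 375/148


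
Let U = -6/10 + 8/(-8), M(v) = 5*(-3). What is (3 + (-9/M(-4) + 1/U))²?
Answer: 14161/1600 ≈ 8.8506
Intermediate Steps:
M(v) = -15
U = -8/5 (U = -6*⅒ + 8*(-⅛) = -⅗ - 1 = -8/5 ≈ -1.6000)
(3 + (-9/M(-4) + 1/U))² = (3 + (-9/(-15) + 1/(-8/5)))² = (3 + (-9*(-1/15) + 1*(-5/8)))² = (3 + (⅗ - 5/8))² = (3 - 1/40)² = (119/40)² = 14161/1600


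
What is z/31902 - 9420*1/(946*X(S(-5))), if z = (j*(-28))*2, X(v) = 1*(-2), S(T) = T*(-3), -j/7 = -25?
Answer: 35246905/7544823 ≈ 4.6717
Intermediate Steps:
j = 175 (j = -7*(-25) = 175)
S(T) = -3*T
X(v) = -2
z = -9800 (z = (175*(-28))*2 = -4900*2 = -9800)
z/31902 - 9420*1/(946*X(S(-5))) = -9800/31902 - 9420/(946*(-2)) = -9800*1/31902 - 9420/(-1892) = -4900/15951 - 9420*(-1/1892) = -4900/15951 + 2355/473 = 35246905/7544823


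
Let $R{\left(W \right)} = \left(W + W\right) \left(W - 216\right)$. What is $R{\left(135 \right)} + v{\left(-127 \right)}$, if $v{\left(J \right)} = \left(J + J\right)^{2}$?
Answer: $42646$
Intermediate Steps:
$R{\left(W \right)} = 2 W \left(-216 + W\right)$
$v{\left(J \right)} = 4 J^{2}$ ($v{\left(J \right)} = \left(2 J\right)^{2} = 4 J^{2}$)
$R{\left(135 \right)} + v{\left(-127 \right)} = 2 \cdot 135 \left(-216 + 135\right) + 4 \left(-127\right)^{2} = 2 \cdot 135 \left(-81\right) + 4 \cdot 16129 = -21870 + 64516 = 42646$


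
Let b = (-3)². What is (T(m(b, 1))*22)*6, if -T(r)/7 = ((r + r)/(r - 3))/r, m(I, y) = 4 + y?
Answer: -924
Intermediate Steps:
b = 9
T(r) = -14/(-3 + r) (T(r) = -7*(r + r)/(r - 3)/r = -7*(2*r)/(-3 + r)/r = -7*2*r/(-3 + r)/r = -14/(-3 + r))
(T(m(b, 1))*22)*6 = (-14/(-3 + (4 + 1))*22)*6 = (-14/(-3 + 5)*22)*6 = (-14/2*22)*6 = (-14*½*22)*6 = -7*22*6 = -154*6 = -924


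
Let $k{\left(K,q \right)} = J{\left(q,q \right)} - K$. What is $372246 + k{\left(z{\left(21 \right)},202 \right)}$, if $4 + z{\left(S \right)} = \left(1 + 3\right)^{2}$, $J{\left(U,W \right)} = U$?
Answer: $372436$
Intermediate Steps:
$z{\left(S \right)} = 12$ ($z{\left(S \right)} = -4 + \left(1 + 3\right)^{2} = -4 + 4^{2} = -4 + 16 = 12$)
$k{\left(K,q \right)} = q - K$
$372246 + k{\left(z{\left(21 \right)},202 \right)} = 372246 + \left(202 - 12\right) = 372246 + 190 = 372436$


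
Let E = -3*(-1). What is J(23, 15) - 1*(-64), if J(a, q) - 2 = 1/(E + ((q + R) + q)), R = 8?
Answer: 2707/41 ≈ 66.024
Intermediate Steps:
E = 3
J(a, q) = 2 + 1/(11 + 2*q) (J(a, q) = 2 + 1/(3 + ((q + 8) + q)) = 2 + 1/(3 + ((8 + q) + q)) = 2 + 1/(3 + (8 + 2*q)) = 2 + 1/(11 + 2*q))
J(23, 15) - 1*(-64) = (23 + 4*15)/(11 + 2*15) - 1*(-64) = (23 + 60)/(11 + 30) + 64 = 83/41 + 64 = 2707/41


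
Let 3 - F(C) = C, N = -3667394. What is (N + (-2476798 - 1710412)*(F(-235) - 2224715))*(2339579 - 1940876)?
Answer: 3713658758483106528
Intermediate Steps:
F(C) = 3 - C
(N + (-2476798 - 1710412)*(F(-235) - 2224715))*(2339579 - 1940876) = (-3667394 + (-2476798 - 1710412)*((3 - 1*(-235)) - 2224715))*(2339579 - 1940876) = (-3667394 - 4187210*((3 + 235) - 2224715))*398703 = (-3667394 - 4187210*(238 - 2224715))*398703 = (-3667394 - 4187210*(-2224477))*398703 = (-3667394 + 9314352339170)*398703 = 9314348671776*398703 = 3713658758483106528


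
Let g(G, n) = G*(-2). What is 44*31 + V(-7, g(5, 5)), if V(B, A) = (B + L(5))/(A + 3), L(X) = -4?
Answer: 9559/7 ≈ 1365.6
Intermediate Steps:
g(G, n) = -2*G
V(B, A) = (-4 + B)/(3 + A) (V(B, A) = (B - 4)/(A + 3) = (-4 + B)/(3 + A))
44*31 + V(-7, g(5, 5)) = 44*31 + (-4 - 7)/(3 - 2*5) = 1364 - 11/(3 - 10) = 1364 - 11/(-7) = 1364 - 1/7*(-11) = 1364 + 11/7 = 9559/7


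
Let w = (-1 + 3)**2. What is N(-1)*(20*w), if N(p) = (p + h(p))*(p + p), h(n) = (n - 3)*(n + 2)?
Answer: 800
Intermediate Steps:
h(n) = (-3 + n)*(2 + n)
N(p) = 2*p*(-6 + p**2) (N(p) = (p + (-6 + p**2 - p))*(p + p) = (-6 + p**2)*(2*p) = 2*p*(-6 + p**2))
w = 4 (w = 2**2 = 4)
N(-1)*(20*w) = (2*(-1)*(-6 + (-1)**2))*(20*4) = (2*(-1)*(-6 + 1))*80 = (2*(-1)*(-5))*80 = 10*80 = 800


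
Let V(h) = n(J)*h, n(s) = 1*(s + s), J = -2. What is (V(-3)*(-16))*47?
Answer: -9024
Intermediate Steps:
n(s) = 2*s (n(s) = 1*(2*s) = 2*s)
V(h) = -4*h (V(h) = (2*(-2))*h = -4*h)
(V(-3)*(-16))*47 = (-4*(-3)*(-16))*47 = (12*(-16))*47 = -192*47 = -9024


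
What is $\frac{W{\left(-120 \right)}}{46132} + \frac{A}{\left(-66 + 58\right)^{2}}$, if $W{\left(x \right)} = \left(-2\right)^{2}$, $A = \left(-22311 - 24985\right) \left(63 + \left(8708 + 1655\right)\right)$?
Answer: $- \frac{88859619861}{11533} \approx -7.7048 \cdot 10^{6}$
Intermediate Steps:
$A = -493108096$ ($A = - 47296 \left(63 + 10363\right) = \left(-47296\right) 10426 = -493108096$)
$W{\left(x \right)} = 4$
$\frac{W{\left(-120 \right)}}{46132} + \frac{A}{\left(-66 + 58\right)^{2}} = \frac{4}{46132} - \frac{493108096}{\left(-66 + 58\right)^{2}} = 4 \cdot \frac{1}{46132} - \frac{493108096}{\left(-8\right)^{2}} = \frac{1}{11533} - \frac{493108096}{64} = \frac{1}{11533} - 7704814 = - \frac{88859619861}{11533}$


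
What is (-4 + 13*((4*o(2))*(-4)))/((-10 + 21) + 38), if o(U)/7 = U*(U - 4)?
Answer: 5820/49 ≈ 118.78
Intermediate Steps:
o(U) = 7*U*(-4 + U) (o(U) = 7*(U*(U - 4)) = 7*(U*(-4 + U)) = 7*U*(-4 + U))
(-4 + 13*((4*o(2))*(-4)))/((-10 + 21) + 38) = (-4 + 13*((4*(7*2*(-4 + 2)))*(-4)))/((-10 + 21) + 38) = (-4 + 13*((4*(7*2*(-2)))*(-4)))/(11 + 38) = (-4 + 13*((4*(-28))*(-4)))/49 = (-4 + 13*(-112*(-4)))*(1/49) = (-4 + 13*448)*(1/49) = (-4 + 5824)*(1/49) = 5820*(1/49) = 5820/49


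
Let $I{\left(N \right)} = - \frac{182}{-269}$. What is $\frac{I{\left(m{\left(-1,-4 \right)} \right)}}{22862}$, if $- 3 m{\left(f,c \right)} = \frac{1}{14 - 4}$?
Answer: $\frac{13}{439277} \approx 2.9594 \cdot 10^{-5}$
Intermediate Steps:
$m{\left(f,c \right)} = - \frac{1}{30}$ ($m{\left(f,c \right)} = - \frac{1}{3 \left(14 - 4\right)} = - \frac{1}{3 \cdot 10} = \left(- \frac{1}{3}\right) \frac{1}{10} = - \frac{1}{30}$)
$I{\left(N \right)} = \frac{182}{269}$ ($I{\left(N \right)} = \left(-182\right) \left(- \frac{1}{269}\right) = \frac{182}{269}$)
$\frac{I{\left(m{\left(-1,-4 \right)} \right)}}{22862} = \frac{182}{269 \cdot 22862} = \frac{182}{269} \cdot \frac{1}{22862} = \frac{13}{439277}$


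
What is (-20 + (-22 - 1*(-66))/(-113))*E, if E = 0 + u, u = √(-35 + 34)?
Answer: -2304*I/113 ≈ -20.389*I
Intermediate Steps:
u = I (u = √(-1) = I ≈ 1.0*I)
E = I (E = 0 + I = I ≈ 1.0*I)
(-20 + (-22 - 1*(-66))/(-113))*E = (-20 + (-22 - 1*(-66))/(-113))*I = (-20 + (-22 + 66)*(-1/113))*I = (-20 + 44*(-1/113))*I = (-20 - 44/113)*I = -2304*I/113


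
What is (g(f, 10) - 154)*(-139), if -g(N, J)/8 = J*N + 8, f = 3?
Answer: 63662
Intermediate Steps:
g(N, J) = -64 - 8*J*N (g(N, J) = -8*(J*N + 8) = -8*(8 + J*N) = -64 - 8*J*N)
(g(f, 10) - 154)*(-139) = ((-64 - 8*10*3) - 154)*(-139) = ((-64 - 240) - 154)*(-139) = (-304 - 154)*(-139) = -458*(-139) = 63662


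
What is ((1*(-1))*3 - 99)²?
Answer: 10404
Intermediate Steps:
((1*(-1))*3 - 99)² = (-1*3 - 99)² = (-3 - 99)² = (-102)² = 10404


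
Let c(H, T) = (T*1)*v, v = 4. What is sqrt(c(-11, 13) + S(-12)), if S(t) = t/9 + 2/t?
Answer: sqrt(202)/2 ≈ 7.1063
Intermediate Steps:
c(H, T) = 4*T (c(H, T) = (T*1)*4 = T*4 = 4*T)
S(t) = 2/t + t/9 (S(t) = t*(1/9) + 2/t = t/9 + 2/t = 2/t + t/9)
sqrt(c(-11, 13) + S(-12)) = sqrt(4*13 + (2/(-12) + (1/9)*(-12))) = sqrt(52 + (2*(-1/12) - 4/3)) = sqrt(52 + (-1/6 - 4/3)) = sqrt(52 - 3/2) = sqrt(101/2) = sqrt(202)/2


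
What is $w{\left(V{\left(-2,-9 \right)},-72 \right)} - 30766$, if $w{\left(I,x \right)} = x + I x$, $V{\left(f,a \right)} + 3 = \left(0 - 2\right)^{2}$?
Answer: $-30910$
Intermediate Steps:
$V{\left(f,a \right)} = 1$ ($V{\left(f,a \right)} = -3 + \left(0 - 2\right)^{2} = -3 + \left(-2\right)^{2} = -3 + 4 = 1$)
$w{\left(V{\left(-2,-9 \right)},-72 \right)} - 30766 = - 72 \left(1 + 1\right) - 30766 = \left(-72\right) 2 - 30766 = -144 - 30766 = -30910$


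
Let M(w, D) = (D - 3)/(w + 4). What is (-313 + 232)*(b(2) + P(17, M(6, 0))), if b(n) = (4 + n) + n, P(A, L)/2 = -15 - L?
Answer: 8667/5 ≈ 1733.4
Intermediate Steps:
M(w, D) = (-3 + D)/(4 + w)
P(A, L) = -30 - 2*L (P(A, L) = 2*(-15 - L) = -30 - 2*L)
b(n) = 4 + 2*n
(-313 + 232)*(b(2) + P(17, M(6, 0))) = (-313 + 232)*((4 + 2*2) + (-30 - 2*(-3 + 0)/(4 + 6))) = -81*((4 + 4) + (-30 - 2*(-3)/10)) = -81*(8 + (-30 - (-3)/5)) = -81*(8 + (-30 - 2*(-3/10))) = -81*(8 + (-30 + 3/5)) = -81*(8 - 147/5) = -81*(-107/5) = 8667/5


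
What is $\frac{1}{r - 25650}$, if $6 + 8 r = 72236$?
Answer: $- \frac{4}{66485} \approx -6.0164 \cdot 10^{-5}$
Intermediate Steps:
$r = \frac{36115}{4}$ ($r = - \frac{3}{4} + \frac{1}{8} \cdot 72236 = - \frac{3}{4} + \frac{18059}{2} = \frac{36115}{4} \approx 9028.8$)
$\frac{1}{r - 25650} = \frac{1}{\frac{36115}{4} - 25650} = \frac{1}{- \frac{66485}{4}} = - \frac{4}{66485}$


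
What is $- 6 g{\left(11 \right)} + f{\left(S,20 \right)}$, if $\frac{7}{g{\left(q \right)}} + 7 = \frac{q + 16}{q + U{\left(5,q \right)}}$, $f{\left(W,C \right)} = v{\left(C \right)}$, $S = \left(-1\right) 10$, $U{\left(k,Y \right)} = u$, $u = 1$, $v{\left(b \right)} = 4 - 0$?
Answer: $\frac{244}{19} \approx 12.842$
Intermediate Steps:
$v{\left(b \right)} = 4$ ($v{\left(b \right)} = 4 + 0 = 4$)
$U{\left(k,Y \right)} = 1$
$S = -10$
$f{\left(W,C \right)} = 4$
$g{\left(q \right)} = \frac{7}{-7 + \frac{16 + q}{1 + q}}$ ($g{\left(q \right)} = \frac{7}{-7 + \frac{q + 16}{q + 1}} = \frac{7}{-7 + \frac{16 + q}{1 + q}}$)
$- 6 g{\left(11 \right)} + f{\left(S,20 \right)} = - 6 \frac{7 \left(-1 - 11\right)}{3 \left(-3 + 2 \cdot 11\right)} + 4 = - 6 \frac{7 \left(-1 - 11\right)}{3 \left(-3 + 22\right)} + 4 = - 6 \cdot \frac{7}{3} \cdot \frac{1}{19} \left(-12\right) + 4 = \left(-6\right) \left(- \frac{28}{19}\right) + 4 = \frac{168}{19} + 4 = \frac{244}{19}$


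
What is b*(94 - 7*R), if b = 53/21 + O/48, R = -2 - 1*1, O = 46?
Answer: 22425/56 ≈ 400.45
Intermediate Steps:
R = -3 (R = -2 - 1 = -3)
b = 195/56 (b = 53/21 + 46/48 = 53*(1/21) + 46*(1/48) = 53/21 + 23/24 = 195/56 ≈ 3.4821)
b*(94 - 7*R) = 195*(94 - 7*(-3))/56 = 195*(94 + 21)/56 = (195/56)*115 = 22425/56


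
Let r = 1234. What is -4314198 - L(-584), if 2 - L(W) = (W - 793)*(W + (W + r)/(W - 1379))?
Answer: -529945982/151 ≈ -3.5096e+6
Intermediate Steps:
L(W) = 2 - (-793 + W)*(W + (1234 + W)/(-1379 + W)) (L(W) = 2 - (W - 793)*(W + (W + 1234)/(W - 1379)) = 2 - (-793 + W)*(W + (1234 + W)/(-1379 + W)))
-4314198 - L(-584) = -4314198 - (975804 - 1*(-584)³ - 1093986*(-584) + 2171*(-584)²)/(-1379 - 584) = -4314198 - (975804 - 1*(-199176704) + 638887824 + 2171*341056)/(-1963) = -4314198 - (-1)*(975804 + 199176704 + 638887824 + 740432576)/1963 = -4314198 - (-1)*1579472908/1963 = -4314198 - 1*(-121497916/151) = -4314198 + 121497916/151 = -529945982/151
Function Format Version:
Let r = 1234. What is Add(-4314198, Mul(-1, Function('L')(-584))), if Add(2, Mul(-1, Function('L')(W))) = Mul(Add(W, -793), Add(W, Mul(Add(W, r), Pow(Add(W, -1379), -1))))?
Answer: Rational(-529945982, 151) ≈ -3.5096e+6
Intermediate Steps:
Function('L')(W) = Add(2, Mul(-1, Add(-793, W), Add(W, Mul(Pow(Add(-1379, W), -1), Add(1234, W))))) (Function('L')(W) = Add(2, Mul(-1, Mul(Add(W, -793), Add(W, Mul(Add(W, 1234), Pow(Add(W, -1379), -1)))))) = Add(2, Mul(-1, Mul(Add(-793, W), Add(W, Mul(Add(1234, W), Pow(Add(-1379, W), -1)))))) = Add(2, Mul(-1, Mul(Add(-793, W), Add(W, Mul(Pow(Add(-1379, W), -1), Add(1234, W)))))) = Add(2, Mul(-1, Add(-793, W), Add(W, Mul(Pow(Add(-1379, W), -1), Add(1234, W))))))
Add(-4314198, Mul(-1, Function('L')(-584))) = Add(-4314198, Mul(-1, Mul(Pow(Add(-1379, -584), -1), Add(975804, Mul(-1, Pow(-584, 3)), Mul(-1093986, -584), Mul(2171, Pow(-584, 2)))))) = Add(-4314198, Mul(-1, Mul(Pow(-1963, -1), Add(975804, Mul(-1, -199176704), 638887824, Mul(2171, 341056))))) = Add(-4314198, Mul(-1, Mul(Rational(-1, 1963), Add(975804, 199176704, 638887824, 740432576)))) = Add(-4314198, Mul(-1, Mul(Rational(-1, 1963), 1579472908))) = Add(-4314198, Mul(-1, Rational(-121497916, 151))) = Add(-4314198, Rational(121497916, 151)) = Rational(-529945982, 151)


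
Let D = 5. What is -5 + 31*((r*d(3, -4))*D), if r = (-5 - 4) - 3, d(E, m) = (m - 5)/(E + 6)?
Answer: 1855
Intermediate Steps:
d(E, m) = (-5 + m)/(6 + E)
r = -12 (r = -9 - 3 = -12)
-5 + 31*((r*d(3, -4))*D) = -5 + 31*(-12*(-5 - 4)/(6 + 3)*5) = -5 + 31*(-12*(-9)/9*5) = -5 + 31*(-4*(-9)/3*5) = -5 + 31*(-12*(-1)*5) = -5 + 31*(12*5) = -5 + 31*60 = -5 + 1860 = 1855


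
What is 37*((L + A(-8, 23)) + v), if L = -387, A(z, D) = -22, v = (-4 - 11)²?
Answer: -6808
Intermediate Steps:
v = 225 (v = (-15)² = 225)
37*((L + A(-8, 23)) + v) = 37*((-387 - 22) + 225) = 37*(-409 + 225) = 37*(-184) = -6808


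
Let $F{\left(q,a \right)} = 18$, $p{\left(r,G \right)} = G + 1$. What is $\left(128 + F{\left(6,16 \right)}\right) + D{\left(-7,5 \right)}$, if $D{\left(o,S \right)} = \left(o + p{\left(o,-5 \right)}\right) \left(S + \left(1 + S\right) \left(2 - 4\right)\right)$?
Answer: $223$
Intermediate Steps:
$p{\left(r,G \right)} = 1 + G$
$D{\left(o,S \right)} = \left(-4 + o\right) \left(-2 - S\right)$ ($D{\left(o,S \right)} = \left(o + \left(1 - 5\right)\right) \left(S + \left(1 + S\right) \left(2 - 4\right)\right) = \left(o - 4\right) \left(S + \left(1 + S\right) \left(-2\right)\right) = \left(-4 + o\right) \left(S - \left(2 + 2 S\right)\right) = \left(-4 + o\right) \left(-2 - S\right)$)
$\left(128 + F{\left(6,16 \right)}\right) + D{\left(-7,5 \right)} = \left(128 + 18\right) + \left(8 - -14 + 4 \cdot 5 - 5 \left(-7\right)\right) = 146 + \left(8 + 14 + 20 + 35\right) = 146 + 77 = 223$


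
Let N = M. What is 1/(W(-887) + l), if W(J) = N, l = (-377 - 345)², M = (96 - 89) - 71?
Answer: 1/521220 ≈ 1.9186e-6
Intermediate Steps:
M = -64 (M = 7 - 71 = -64)
N = -64
l = 521284 (l = (-722)² = 521284)
W(J) = -64
1/(W(-887) + l) = 1/(-64 + 521284) = 1/521220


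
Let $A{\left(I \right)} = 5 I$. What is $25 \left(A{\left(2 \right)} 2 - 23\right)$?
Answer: $-75$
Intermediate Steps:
$25 \left(A{\left(2 \right)} 2 - 23\right) = 25 \left(5 \cdot 2 \cdot 2 - 23\right) = 25 \left(10 \cdot 2 - 23\right) = 25 \left(20 - 23\right) = 25 \left(-3\right) = -75$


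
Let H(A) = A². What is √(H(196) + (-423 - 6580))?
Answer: √31413 ≈ 177.24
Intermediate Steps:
√(H(196) + (-423 - 6580)) = √(196² + (-423 - 6580)) = √(38416 - 7003) = √31413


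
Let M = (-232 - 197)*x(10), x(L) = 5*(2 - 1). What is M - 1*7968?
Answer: -10113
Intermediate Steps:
x(L) = 5 (x(L) = 5*1 = 5)
M = -2145 (M = (-232 - 197)*5 = -429*5 = -2145)
M - 1*7968 = -2145 - 1*7968 = -2145 - 7968 = -10113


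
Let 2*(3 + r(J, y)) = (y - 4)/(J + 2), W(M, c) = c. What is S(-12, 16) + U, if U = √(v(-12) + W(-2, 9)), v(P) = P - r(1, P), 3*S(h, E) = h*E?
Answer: -64 + 2*√6/3 ≈ -62.367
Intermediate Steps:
r(J, y) = -3 + (-4 + y)/(2*(2 + J)) (r(J, y) = -3 + ((y - 4)/(J + 2))/2 = -3 + ((-4 + y)/(2 + J))/2 = -3 + (-4 + y)/(2*(2 + J)))
S(h, E) = E*h/3 (S(h, E) = (h*E)/3 = (E*h)/3 = E*h/3)
v(P) = 11/3 + 5*P/6 (v(P) = P - (-16 + P - 6*1)/(2*(2 + 1)) = P - (-16 + P - 6)/(2*3) = P - (-22 + P)/(2*3) = P - (-11/3 + P/6) = P + (11/3 - P/6) = 11/3 + 5*P/6)
U = 2*√6/3 (U = √((11/3 + (⅚)*(-12)) + 9) = √((11/3 - 10) + 9) = √(-19/3 + 9) = √(8/3) = 2*√6/3 ≈ 1.6330)
S(-12, 16) + U = (⅓)*16*(-12) + 2*√6/3 = -64 + 2*√6/3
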